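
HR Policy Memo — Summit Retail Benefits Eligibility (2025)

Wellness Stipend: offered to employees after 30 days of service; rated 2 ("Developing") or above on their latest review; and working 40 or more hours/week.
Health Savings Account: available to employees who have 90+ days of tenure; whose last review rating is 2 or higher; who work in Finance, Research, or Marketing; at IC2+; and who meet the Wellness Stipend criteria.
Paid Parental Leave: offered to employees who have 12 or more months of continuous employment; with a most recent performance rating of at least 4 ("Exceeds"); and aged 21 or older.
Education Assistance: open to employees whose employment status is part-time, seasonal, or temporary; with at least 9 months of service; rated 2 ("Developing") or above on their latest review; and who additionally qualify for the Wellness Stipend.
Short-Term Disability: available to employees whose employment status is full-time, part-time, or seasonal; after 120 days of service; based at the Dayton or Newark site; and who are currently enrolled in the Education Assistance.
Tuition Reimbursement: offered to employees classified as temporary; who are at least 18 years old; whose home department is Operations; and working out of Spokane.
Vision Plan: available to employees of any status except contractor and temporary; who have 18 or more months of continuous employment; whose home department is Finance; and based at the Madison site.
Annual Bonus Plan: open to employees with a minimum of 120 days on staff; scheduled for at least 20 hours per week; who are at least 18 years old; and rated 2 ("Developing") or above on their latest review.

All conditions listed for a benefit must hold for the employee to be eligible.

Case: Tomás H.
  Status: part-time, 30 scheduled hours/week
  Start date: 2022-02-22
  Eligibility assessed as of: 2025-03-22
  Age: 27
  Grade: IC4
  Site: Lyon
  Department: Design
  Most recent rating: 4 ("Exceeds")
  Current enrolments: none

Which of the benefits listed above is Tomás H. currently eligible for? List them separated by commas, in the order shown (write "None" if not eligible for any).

Paid Parental Leave, Annual Bonus Plan

Service from 2022-02-22 to 2025-03-22: 1124 days.
Wellness Stipend — service 1124 days ≥ 30 days ✓; rating 4 ≥ 2 ✓; 30 hrs/wk < 40 ✗ → not eligible.
Health Savings Account — service 1124 days ≥ 90 days ✓; rating 4 ≥ 2 ✓; dept Design ✗ → not eligible.
Paid Parental Leave — service 1124 days ≥ 12 months (≈360 days) ✓; rating 4 ≥ 4 ✓; age 27 ≥ 21 ✓ → eligible.
Education Assistance — status part-time ✓; service 1124 days ≥ 9 months (≈270 days) ✓; rating 4 ≥ 2 ✓; not eligible for Wellness Stipend ✗ → not eligible.
Short-Term Disability — status part-time ✓; service 1124 days ≥ 120 days ✓; site Lyon ✗ (not Dayton or Newark) → not eligible.
Tuition Reimbursement — status part-time ✗ (requires temporary) → not eligible.
Vision Plan — status part-time ✓ (not excluded); service 1124 days ≥ 18 months (≈540 days) ✓; dept Design ✗ → not eligible.
Annual Bonus Plan — service 1124 days ≥ 120 days ✓; 30 hrs/wk ≥ 20 ✓; age 27 ≥ 18 ✓; rating 4 ≥ 2 ✓ → eligible.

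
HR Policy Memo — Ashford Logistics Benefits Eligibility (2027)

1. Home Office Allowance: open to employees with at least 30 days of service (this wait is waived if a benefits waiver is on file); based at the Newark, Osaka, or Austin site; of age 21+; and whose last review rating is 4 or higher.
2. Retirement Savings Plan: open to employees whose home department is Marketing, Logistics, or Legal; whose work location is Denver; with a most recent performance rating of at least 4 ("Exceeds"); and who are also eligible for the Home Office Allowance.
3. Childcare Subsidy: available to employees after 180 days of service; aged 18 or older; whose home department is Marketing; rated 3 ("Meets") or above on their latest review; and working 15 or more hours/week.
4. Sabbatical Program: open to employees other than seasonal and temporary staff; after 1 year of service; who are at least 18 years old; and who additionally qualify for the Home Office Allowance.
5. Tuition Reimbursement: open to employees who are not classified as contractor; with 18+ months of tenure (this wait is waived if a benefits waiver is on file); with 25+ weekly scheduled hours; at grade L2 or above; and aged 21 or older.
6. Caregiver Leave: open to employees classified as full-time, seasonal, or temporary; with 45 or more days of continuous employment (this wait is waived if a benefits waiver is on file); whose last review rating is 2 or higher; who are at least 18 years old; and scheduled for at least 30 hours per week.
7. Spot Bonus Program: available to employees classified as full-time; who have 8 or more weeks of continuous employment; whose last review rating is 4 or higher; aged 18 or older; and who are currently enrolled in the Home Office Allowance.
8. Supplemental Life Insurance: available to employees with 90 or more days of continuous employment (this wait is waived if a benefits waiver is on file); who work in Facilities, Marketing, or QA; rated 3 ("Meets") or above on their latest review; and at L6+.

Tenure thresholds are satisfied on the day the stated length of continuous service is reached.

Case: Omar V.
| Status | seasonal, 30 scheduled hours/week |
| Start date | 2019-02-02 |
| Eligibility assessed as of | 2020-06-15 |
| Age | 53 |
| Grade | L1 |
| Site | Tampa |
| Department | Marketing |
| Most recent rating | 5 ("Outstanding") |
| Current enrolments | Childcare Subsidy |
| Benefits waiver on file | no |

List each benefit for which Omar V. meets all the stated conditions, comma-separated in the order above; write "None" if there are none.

Childcare Subsidy, Caregiver Leave

Service from 2019-02-02 to 2020-06-15: 499 days.
Home Office Allowance — no waiver, service 499 days ≥ 30 days ✓; site Tampa ✗ (not Newark, Osaka, or Austin) → not eligible.
Retirement Savings Plan — dept Marketing ✓; site Tampa ✗ (not Denver) → not eligible.
Childcare Subsidy — service 499 days ≥ 180 days ✓; age 53 ≥ 18 ✓; dept Marketing ✓; rating 5 ≥ 3 ✓; 30 hrs/wk ≥ 15 ✓ → eligible.
Sabbatical Program — status seasonal ✗ (excluded) → not eligible.
Tuition Reimbursement — status seasonal ✓ (not excluded); no waiver, service 499 days < 18 months (≈540 days) ✗ → not eligible.
Caregiver Leave — status seasonal ✓; no waiver, service 499 days ≥ 45 days ✓; rating 5 ≥ 2 ✓; age 53 ≥ 18 ✓; 30 hrs/wk ≥ 30 ✓ → eligible.
Spot Bonus Program — status seasonal ✗ (requires full-time) → not eligible.
Supplemental Life Insurance — no waiver, service 499 days ≥ 90 days ✓; dept Marketing ✓; rating 5 ≥ 3 ✓; grade L1 < L6 ✗ → not eligible.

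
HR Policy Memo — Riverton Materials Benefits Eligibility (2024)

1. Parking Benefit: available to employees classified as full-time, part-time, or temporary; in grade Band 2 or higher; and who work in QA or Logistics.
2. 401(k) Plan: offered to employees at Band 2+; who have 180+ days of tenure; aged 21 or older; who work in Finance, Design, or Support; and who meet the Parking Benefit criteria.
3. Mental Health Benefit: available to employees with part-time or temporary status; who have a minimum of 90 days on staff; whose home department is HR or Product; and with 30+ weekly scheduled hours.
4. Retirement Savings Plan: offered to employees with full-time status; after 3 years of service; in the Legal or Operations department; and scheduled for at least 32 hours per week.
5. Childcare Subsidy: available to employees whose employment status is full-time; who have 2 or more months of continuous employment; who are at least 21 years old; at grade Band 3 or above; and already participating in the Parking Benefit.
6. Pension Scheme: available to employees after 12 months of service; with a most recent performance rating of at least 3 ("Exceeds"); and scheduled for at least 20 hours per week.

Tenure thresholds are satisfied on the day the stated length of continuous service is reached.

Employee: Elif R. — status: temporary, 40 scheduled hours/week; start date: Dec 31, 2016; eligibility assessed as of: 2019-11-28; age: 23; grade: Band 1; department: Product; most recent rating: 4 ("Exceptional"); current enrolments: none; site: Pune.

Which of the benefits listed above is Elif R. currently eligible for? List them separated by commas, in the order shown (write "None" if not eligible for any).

Mental Health Benefit, Pension Scheme

Service from Dec 31, 2016 to 2019-11-28: 1062 days.
Parking Benefit — status temporary ✓; grade Band 1 < Band 2 ✗ → not eligible.
401(k) Plan — grade Band 1 < Band 2 ✗ → not eligible.
Mental Health Benefit — status temporary ✓; service 1062 days ≥ 90 days ✓; dept Product ✓; 40 hrs/wk ≥ 30 ✓ → eligible.
Retirement Savings Plan — status temporary ✗ (requires full-time) → not eligible.
Childcare Subsidy — status temporary ✗ (requires full-time) → not eligible.
Pension Scheme — service 1062 days ≥ 12 months (≈360 days) ✓; rating 4 ≥ 3 ✓; 40 hrs/wk ≥ 20 ✓ → eligible.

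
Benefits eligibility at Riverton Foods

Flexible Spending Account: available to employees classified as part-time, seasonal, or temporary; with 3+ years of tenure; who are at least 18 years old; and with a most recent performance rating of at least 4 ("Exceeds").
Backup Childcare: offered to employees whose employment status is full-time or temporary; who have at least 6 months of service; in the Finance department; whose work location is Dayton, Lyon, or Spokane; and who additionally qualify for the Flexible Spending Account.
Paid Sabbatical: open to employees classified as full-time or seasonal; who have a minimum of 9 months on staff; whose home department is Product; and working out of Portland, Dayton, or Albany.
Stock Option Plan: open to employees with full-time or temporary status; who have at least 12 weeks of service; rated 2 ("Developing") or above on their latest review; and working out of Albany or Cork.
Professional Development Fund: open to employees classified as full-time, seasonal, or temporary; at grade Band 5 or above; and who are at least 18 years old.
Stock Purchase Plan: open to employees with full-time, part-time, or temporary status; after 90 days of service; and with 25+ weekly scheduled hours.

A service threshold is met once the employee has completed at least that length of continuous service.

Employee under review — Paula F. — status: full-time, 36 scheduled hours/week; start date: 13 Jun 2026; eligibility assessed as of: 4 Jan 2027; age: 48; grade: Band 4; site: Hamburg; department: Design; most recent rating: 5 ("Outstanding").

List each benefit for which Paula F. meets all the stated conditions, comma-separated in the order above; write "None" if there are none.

Service from 13 Jun 2026 to 4 Jan 2027: 205 days.
Flexible Spending Account — status full-time ✗ (requires part-time, seasonal, or temporary) → not eligible.
Backup Childcare — status full-time ✓; service 205 days ≥ 6 months (≈180 days) ✓; dept Design ✗ → not eligible.
Paid Sabbatical — status full-time ✓; service 205 days < 9 months (≈270 days) ✗ → not eligible.
Stock Option Plan — status full-time ✓; service 205 days ≥ 12 weeks (≈84 days) ✓; rating 5 ≥ 2 ✓; site Hamburg ✗ (not Albany or Cork) → not eligible.
Professional Development Fund — status full-time ✓; grade Band 4 < Band 5 ✗ → not eligible.
Stock Purchase Plan — status full-time ✓; service 205 days ≥ 90 days ✓; 36 hrs/wk ≥ 25 ✓ → eligible.

Stock Purchase Plan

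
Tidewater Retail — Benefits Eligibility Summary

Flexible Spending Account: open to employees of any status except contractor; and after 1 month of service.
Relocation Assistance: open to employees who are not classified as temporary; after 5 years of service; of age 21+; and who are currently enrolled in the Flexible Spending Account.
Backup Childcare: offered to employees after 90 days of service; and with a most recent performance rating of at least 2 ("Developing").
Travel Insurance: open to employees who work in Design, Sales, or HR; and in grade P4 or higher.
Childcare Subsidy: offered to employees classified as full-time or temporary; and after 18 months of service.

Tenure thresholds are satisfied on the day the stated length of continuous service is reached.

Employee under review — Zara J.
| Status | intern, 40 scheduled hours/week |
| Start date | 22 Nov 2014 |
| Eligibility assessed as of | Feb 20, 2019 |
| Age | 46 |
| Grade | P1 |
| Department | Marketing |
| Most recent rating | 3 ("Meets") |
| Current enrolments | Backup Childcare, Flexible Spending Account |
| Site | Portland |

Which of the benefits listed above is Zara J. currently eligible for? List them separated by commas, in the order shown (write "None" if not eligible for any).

Flexible Spending Account, Backup Childcare

Service from 22 Nov 2014 to Feb 20, 2019: 1551 days.
Flexible Spending Account — status intern ✓ (not excluded); service 1551 days ≥ 1 month (≈30 days) ✓ → eligible.
Relocation Assistance — status intern ✓ (not excluded); service 1551 days < 5 years (≈1825 days) ✗ → not eligible.
Backup Childcare — service 1551 days ≥ 90 days ✓; rating 3 ≥ 2 ✓ → eligible.
Travel Insurance — dept Marketing ✗ → not eligible.
Childcare Subsidy — status intern ✗ (requires full-time or temporary) → not eligible.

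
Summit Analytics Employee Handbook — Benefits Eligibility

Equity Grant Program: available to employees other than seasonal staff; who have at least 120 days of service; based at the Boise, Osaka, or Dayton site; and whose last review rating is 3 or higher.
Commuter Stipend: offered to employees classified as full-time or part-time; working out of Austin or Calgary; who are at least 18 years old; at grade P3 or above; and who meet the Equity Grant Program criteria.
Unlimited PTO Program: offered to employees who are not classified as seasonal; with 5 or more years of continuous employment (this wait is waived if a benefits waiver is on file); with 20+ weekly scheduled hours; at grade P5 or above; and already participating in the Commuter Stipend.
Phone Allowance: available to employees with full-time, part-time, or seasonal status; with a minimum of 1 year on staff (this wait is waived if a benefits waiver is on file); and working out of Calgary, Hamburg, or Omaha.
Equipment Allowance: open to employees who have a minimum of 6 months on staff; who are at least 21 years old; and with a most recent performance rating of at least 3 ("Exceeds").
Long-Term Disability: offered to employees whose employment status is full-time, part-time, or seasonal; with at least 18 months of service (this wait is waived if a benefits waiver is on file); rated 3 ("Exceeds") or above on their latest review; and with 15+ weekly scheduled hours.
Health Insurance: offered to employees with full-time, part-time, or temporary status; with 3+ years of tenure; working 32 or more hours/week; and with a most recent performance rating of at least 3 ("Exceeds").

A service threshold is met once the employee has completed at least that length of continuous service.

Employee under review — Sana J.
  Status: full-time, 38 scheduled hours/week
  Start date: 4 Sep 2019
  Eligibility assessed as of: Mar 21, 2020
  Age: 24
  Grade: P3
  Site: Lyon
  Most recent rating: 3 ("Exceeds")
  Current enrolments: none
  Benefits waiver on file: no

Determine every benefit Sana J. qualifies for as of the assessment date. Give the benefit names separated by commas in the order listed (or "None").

Equipment Allowance

Service from 4 Sep 2019 to Mar 21, 2020: 199 days.
Equity Grant Program — status full-time ✓ (not excluded); service 199 days ≥ 120 days ✓; site Lyon ✗ (not Boise, Osaka, or Dayton) → not eligible.
Commuter Stipend — status full-time ✓; site Lyon ✗ (not Austin or Calgary) → not eligible.
Unlimited PTO Program — status full-time ✓ (not excluded); no waiver, service 199 days < 5 years (≈1825 days) ✗ → not eligible.
Phone Allowance — status full-time ✓; no waiver, service 199 days < 1 year (≈365 days) ✗ → not eligible.
Equipment Allowance — service 199 days ≥ 6 months (≈180 days) ✓; age 24 ≥ 21 ✓; rating 3 ≥ 3 ✓ → eligible.
Long-Term Disability — status full-time ✓; no waiver, service 199 days < 18 months (≈540 days) ✗ → not eligible.
Health Insurance — status full-time ✓; service 199 days < 3 years (≈1095 days) ✗ → not eligible.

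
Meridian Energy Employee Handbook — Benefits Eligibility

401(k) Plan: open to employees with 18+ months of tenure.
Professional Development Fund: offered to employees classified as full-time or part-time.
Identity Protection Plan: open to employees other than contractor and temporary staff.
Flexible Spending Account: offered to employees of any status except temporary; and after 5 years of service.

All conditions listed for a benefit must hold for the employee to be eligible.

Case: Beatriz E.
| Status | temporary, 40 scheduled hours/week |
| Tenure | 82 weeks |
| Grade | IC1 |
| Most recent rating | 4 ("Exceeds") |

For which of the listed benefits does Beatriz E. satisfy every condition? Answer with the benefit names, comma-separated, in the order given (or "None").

401(k) Plan — service 82 weeks ≥ 18 months (≈540 days) ✓ → eligible.
Professional Development Fund — status temporary ✗ (requires full-time or part-time) → not eligible.
Identity Protection Plan — status temporary ✗ (excluded) → not eligible.
Flexible Spending Account — status temporary ✗ (excluded) → not eligible.

401(k) Plan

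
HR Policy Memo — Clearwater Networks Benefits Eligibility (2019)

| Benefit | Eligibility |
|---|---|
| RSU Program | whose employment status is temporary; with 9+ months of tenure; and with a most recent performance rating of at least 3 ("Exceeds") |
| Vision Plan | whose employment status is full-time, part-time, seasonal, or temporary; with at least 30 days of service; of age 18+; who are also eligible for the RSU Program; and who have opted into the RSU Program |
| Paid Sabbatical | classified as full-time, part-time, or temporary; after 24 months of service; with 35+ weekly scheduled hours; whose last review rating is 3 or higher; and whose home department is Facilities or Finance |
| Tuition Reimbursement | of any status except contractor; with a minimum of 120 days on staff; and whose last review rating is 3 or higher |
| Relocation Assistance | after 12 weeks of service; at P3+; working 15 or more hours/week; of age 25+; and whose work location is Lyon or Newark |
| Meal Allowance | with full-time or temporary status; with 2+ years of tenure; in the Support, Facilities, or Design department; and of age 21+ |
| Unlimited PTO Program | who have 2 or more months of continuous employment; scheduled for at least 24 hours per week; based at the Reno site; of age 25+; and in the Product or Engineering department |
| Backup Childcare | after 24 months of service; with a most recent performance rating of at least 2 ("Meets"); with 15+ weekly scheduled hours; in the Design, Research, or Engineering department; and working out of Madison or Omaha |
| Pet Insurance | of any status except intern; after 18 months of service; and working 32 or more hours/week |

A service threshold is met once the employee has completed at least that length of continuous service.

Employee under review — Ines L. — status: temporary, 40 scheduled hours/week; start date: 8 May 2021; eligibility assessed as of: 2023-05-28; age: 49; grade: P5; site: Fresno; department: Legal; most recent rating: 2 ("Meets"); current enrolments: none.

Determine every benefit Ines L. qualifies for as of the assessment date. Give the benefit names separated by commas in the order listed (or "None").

Service from 8 May 2021 to 2023-05-28: 750 days.
RSU Program — status temporary ✓; service 750 days ≥ 9 months (≈270 days) ✓; rating 2 < 3 ✗ → not eligible.
Vision Plan — status temporary ✓; service 750 days ≥ 30 days ✓; age 49 ≥ 18 ✓; not eligible for RSU Program ✗ → not eligible.
Paid Sabbatical — status temporary ✓; service 750 days ≥ 24 months (≈720 days) ✓; 40 hrs/wk ≥ 35 ✓; rating 2 < 3 ✗ → not eligible.
Tuition Reimbursement — status temporary ✓ (not excluded); service 750 days ≥ 120 days ✓; rating 2 < 3 ✗ → not eligible.
Relocation Assistance — service 750 days ≥ 12 weeks (≈84 days) ✓; grade P5 ≥ P3 ✓; 40 hrs/wk ≥ 15 ✓; age 49 ≥ 25 ✓; site Fresno ✗ (not Lyon or Newark) → not eligible.
Meal Allowance — status temporary ✓; service 750 days ≥ 2 years (≈730 days) ✓; dept Legal ✗ → not eligible.
Unlimited PTO Program — service 750 days ≥ 2 months (≈60 days) ✓; 40 hrs/wk ≥ 24 ✓; site Fresno ✗ (not Reno) → not eligible.
Backup Childcare — service 750 days ≥ 24 months (≈720 days) ✓; rating 2 ≥ 2 ✓; 40 hrs/wk ≥ 15 ✓; dept Legal ✗ → not eligible.
Pet Insurance — status temporary ✓ (not excluded); service 750 days ≥ 18 months (≈540 days) ✓; 40 hrs/wk ≥ 32 ✓ → eligible.

Pet Insurance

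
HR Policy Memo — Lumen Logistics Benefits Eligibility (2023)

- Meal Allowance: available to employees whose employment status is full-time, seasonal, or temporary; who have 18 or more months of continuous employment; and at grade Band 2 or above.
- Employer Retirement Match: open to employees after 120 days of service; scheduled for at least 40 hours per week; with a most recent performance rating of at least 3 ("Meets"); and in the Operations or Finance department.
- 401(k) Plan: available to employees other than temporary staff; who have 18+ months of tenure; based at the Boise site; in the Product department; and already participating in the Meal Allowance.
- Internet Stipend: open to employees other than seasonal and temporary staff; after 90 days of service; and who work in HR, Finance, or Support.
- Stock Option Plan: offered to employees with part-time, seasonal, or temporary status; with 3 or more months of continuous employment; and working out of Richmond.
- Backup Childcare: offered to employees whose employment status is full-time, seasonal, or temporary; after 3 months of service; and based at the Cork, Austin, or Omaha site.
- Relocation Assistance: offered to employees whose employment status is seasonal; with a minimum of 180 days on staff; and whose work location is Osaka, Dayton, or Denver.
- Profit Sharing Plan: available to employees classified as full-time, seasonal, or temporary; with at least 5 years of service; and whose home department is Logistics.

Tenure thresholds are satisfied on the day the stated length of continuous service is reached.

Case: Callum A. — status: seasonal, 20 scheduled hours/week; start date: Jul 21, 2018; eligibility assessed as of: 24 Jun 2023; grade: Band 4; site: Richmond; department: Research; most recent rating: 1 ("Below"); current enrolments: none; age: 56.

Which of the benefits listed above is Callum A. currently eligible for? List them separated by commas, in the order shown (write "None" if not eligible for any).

Meal Allowance, Stock Option Plan

Service from Jul 21, 2018 to 24 Jun 2023: 1799 days.
Meal Allowance — status seasonal ✓; service 1799 days ≥ 18 months (≈540 days) ✓; grade Band 4 ≥ Band 2 ✓ → eligible.
Employer Retirement Match — service 1799 days ≥ 120 days ✓; 20 hrs/wk < 40 ✗ → not eligible.
401(k) Plan — status seasonal ✓ (not excluded); service 1799 days ≥ 18 months (≈540 days) ✓; site Richmond ✗ (not Boise) → not eligible.
Internet Stipend — status seasonal ✗ (excluded) → not eligible.
Stock Option Plan — status seasonal ✓; service 1799 days ≥ 3 months (≈90 days) ✓; site Richmond ✓ → eligible.
Backup Childcare — status seasonal ✓; service 1799 days ≥ 3 months (≈90 days) ✓; site Richmond ✗ (not Cork, Austin, or Omaha) → not eligible.
Relocation Assistance — status seasonal ✓; service 1799 days ≥ 180 days ✓; site Richmond ✗ (not Osaka, Dayton, or Denver) → not eligible.
Profit Sharing Plan — status seasonal ✓; service 1799 days < 5 years (≈1825 days) ✗ → not eligible.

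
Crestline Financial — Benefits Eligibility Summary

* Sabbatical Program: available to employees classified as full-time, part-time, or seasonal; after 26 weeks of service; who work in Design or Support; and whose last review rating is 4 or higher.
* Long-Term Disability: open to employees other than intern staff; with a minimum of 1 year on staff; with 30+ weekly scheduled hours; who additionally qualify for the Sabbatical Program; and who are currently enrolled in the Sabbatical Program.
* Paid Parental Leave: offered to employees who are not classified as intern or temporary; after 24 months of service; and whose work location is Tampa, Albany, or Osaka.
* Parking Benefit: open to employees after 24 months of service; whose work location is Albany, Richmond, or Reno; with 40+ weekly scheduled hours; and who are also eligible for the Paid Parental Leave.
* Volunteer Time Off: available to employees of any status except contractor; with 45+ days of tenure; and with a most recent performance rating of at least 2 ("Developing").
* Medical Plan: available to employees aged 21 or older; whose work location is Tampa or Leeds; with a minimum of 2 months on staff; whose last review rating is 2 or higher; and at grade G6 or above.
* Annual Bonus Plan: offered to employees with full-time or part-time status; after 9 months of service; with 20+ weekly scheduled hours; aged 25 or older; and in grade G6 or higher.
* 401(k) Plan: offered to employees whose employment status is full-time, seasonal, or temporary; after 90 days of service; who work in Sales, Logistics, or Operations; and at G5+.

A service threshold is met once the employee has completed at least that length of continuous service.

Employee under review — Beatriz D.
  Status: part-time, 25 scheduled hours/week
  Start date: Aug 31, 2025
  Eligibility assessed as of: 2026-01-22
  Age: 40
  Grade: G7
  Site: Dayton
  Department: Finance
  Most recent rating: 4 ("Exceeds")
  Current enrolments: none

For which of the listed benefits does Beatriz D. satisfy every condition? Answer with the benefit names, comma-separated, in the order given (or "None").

Volunteer Time Off

Service from Aug 31, 2025 to 2026-01-22: 144 days.
Sabbatical Program — status part-time ✓; service 144 days < 26 weeks (≈182 days) ✗ → not eligible.
Long-Term Disability — status part-time ✓ (not excluded); service 144 days < 1 year (≈365 days) ✗ → not eligible.
Paid Parental Leave — status part-time ✓ (not excluded); service 144 days < 24 months (≈720 days) ✗ → not eligible.
Parking Benefit — service 144 days < 24 months (≈720 days) ✗ → not eligible.
Volunteer Time Off — status part-time ✓ (not excluded); service 144 days ≥ 45 days ✓; rating 4 ≥ 2 ✓ → eligible.
Medical Plan — age 40 ≥ 21 ✓; site Dayton ✗ (not Tampa or Leeds) → not eligible.
Annual Bonus Plan — status part-time ✓; service 144 days < 9 months (≈270 days) ✗ → not eligible.
401(k) Plan — status part-time ✗ (requires full-time, seasonal, or temporary) → not eligible.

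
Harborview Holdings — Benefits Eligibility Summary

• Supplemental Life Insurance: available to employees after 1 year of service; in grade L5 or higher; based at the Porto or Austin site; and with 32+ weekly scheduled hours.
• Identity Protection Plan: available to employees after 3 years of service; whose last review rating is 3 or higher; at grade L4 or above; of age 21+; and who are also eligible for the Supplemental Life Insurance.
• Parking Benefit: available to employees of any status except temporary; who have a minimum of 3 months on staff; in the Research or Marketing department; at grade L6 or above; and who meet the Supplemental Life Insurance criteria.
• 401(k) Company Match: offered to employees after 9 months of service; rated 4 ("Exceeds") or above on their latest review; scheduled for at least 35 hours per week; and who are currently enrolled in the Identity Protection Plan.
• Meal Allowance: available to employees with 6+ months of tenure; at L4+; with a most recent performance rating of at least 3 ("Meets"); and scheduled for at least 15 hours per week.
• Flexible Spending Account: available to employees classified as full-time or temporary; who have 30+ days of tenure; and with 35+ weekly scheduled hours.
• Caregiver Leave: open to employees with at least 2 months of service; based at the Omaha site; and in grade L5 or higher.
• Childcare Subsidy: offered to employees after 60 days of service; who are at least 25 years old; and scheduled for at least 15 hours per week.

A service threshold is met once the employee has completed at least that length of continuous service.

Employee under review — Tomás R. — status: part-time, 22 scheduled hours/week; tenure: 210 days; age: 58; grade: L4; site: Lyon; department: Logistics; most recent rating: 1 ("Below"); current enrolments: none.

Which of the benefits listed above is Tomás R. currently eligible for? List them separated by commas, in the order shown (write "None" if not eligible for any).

Supplemental Life Insurance — service 210 days < 1 year (≈365 days) ✗ → not eligible.
Identity Protection Plan — service 210 days < 3 years (≈1095 days) ✗ → not eligible.
Parking Benefit — status part-time ✓ (not excluded); service 210 days ≥ 3 months (≈90 days) ✓; dept Logistics ✗ → not eligible.
401(k) Company Match — service 210 days < 9 months (≈270 days) ✗ → not eligible.
Meal Allowance — service 210 days ≥ 6 months (≈180 days) ✓; grade L4 ≥ L4 ✓; rating 1 < 3 ✗ → not eligible.
Flexible Spending Account — status part-time ✗ (requires full-time or temporary) → not eligible.
Caregiver Leave — service 210 days ≥ 2 months (≈60 days) ✓; site Lyon ✗ (not Omaha) → not eligible.
Childcare Subsidy — service 210 days ≥ 60 days ✓; age 58 ≥ 25 ✓; 22 hrs/wk ≥ 15 ✓ → eligible.

Childcare Subsidy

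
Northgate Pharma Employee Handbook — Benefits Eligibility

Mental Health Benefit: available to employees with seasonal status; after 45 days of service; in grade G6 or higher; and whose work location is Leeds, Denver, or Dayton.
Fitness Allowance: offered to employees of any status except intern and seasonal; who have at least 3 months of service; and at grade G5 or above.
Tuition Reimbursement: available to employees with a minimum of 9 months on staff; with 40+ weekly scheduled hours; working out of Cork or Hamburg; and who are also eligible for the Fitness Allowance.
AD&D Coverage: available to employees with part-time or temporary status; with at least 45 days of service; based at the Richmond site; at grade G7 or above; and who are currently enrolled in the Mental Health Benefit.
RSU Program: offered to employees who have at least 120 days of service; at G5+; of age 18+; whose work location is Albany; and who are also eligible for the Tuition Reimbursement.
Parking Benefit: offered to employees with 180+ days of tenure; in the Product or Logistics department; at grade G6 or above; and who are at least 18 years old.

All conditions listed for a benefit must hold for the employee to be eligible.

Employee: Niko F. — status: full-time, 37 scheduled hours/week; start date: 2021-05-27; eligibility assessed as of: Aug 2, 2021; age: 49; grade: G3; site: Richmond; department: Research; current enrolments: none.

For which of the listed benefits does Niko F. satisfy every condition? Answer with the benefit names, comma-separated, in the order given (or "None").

Service from 2021-05-27 to Aug 2, 2021: 67 days.
Mental Health Benefit — status full-time ✗ (requires seasonal) → not eligible.
Fitness Allowance — status full-time ✓ (not excluded); service 67 days < 3 months (≈90 days) ✗ → not eligible.
Tuition Reimbursement — service 67 days < 9 months (≈270 days) ✗ → not eligible.
AD&D Coverage — status full-time ✗ (requires part-time or temporary) → not eligible.
RSU Program — service 67 days < 120 days ✗ → not eligible.
Parking Benefit — service 67 days < 180 days ✗ → not eligible.

None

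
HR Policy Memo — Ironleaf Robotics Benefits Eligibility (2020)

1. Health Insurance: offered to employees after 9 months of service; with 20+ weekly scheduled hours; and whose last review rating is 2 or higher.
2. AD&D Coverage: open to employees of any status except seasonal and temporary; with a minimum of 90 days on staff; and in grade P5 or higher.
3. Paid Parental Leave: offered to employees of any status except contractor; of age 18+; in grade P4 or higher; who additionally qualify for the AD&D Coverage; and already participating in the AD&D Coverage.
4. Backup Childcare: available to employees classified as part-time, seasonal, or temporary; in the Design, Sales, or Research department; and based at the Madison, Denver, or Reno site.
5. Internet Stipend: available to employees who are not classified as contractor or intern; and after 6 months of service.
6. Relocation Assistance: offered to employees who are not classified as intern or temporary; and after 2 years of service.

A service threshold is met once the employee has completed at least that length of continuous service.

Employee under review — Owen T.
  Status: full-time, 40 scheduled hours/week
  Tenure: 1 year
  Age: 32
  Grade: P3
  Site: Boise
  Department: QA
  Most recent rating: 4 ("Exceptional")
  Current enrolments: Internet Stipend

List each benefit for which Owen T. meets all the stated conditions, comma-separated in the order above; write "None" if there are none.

Health Insurance — service 1 year ≥ 9 months (≈270 days) ✓; 40 hrs/wk ≥ 20 ✓; rating 4 ≥ 2 ✓ → eligible.
AD&D Coverage — status full-time ✓ (not excluded); service 1 year ≥ 90 days ✓; grade P3 < P5 ✗ → not eligible.
Paid Parental Leave — status full-time ✓ (not excluded); age 32 ≥ 18 ✓; grade P3 < P4 ✗ → not eligible.
Backup Childcare — status full-time ✗ (requires part-time, seasonal, or temporary) → not eligible.
Internet Stipend — status full-time ✓ (not excluded); service 1 year ≥ 6 months (≈180 days) ✓ → eligible.
Relocation Assistance — status full-time ✓ (not excluded); service 1 year < 2 years ✗ → not eligible.

Health Insurance, Internet Stipend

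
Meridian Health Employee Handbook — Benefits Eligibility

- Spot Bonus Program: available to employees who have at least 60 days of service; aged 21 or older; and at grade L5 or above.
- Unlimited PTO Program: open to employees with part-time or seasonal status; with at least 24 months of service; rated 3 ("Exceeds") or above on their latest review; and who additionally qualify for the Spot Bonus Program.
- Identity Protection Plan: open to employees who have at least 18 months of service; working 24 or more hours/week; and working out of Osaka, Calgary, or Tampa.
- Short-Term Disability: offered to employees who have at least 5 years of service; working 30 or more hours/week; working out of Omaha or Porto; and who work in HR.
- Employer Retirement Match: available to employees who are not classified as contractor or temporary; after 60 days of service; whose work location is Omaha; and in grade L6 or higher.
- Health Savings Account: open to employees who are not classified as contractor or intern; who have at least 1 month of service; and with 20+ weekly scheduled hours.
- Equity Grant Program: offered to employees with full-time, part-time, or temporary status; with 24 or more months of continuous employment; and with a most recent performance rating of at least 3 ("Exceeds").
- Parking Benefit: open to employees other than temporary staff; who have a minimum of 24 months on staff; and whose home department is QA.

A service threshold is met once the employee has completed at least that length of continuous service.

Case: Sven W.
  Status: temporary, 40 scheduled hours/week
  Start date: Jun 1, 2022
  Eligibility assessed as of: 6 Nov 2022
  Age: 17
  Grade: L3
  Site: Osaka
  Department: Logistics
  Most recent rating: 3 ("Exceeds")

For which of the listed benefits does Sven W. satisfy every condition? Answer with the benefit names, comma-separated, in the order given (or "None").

Service from Jun 1, 2022 to 6 Nov 2022: 158 days.
Spot Bonus Program — service 158 days ≥ 60 days ✓; age 17 < 21 ✗ → not eligible.
Unlimited PTO Program — status temporary ✗ (requires part-time or seasonal) → not eligible.
Identity Protection Plan — service 158 days < 18 months (≈540 days) ✗ → not eligible.
Short-Term Disability — service 158 days < 5 years (≈1825 days) ✗ → not eligible.
Employer Retirement Match — status temporary ✗ (excluded) → not eligible.
Health Savings Account — status temporary ✓ (not excluded); service 158 days ≥ 1 month (≈30 days) ✓; 40 hrs/wk ≥ 20 ✓ → eligible.
Equity Grant Program — status temporary ✓; service 158 days < 24 months (≈720 days) ✗ → not eligible.
Parking Benefit — status temporary ✗ (excluded) → not eligible.

Health Savings Account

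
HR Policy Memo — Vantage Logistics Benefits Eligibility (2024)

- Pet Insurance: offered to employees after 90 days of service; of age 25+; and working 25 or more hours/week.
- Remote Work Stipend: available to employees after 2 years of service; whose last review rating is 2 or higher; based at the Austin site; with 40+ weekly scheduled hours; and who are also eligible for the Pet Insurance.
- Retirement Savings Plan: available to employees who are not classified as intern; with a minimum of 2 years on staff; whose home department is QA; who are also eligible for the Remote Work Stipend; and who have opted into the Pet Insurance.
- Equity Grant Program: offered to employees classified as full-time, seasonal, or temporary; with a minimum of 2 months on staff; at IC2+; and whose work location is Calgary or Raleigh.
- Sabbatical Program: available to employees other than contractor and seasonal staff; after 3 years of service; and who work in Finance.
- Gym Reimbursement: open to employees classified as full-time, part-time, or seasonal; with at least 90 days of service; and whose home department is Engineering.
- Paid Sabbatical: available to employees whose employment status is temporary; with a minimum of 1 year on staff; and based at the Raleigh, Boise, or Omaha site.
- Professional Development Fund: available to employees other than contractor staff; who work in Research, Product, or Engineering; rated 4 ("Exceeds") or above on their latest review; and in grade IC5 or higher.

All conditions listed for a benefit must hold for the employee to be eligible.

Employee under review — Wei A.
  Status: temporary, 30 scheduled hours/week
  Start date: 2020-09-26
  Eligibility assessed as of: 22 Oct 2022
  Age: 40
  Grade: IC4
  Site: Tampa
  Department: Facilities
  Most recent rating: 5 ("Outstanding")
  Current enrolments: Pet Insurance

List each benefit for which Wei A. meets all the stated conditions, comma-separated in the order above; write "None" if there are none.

Pet Insurance

Service from 2020-09-26 to 22 Oct 2022: 756 days.
Pet Insurance — service 756 days ≥ 90 days ✓; age 40 ≥ 25 ✓; 30 hrs/wk ≥ 25 ✓ → eligible.
Remote Work Stipend — service 756 days ≥ 2 years (≈730 days) ✓; rating 5 ≥ 2 ✓; site Tampa ✗ (not Austin) → not eligible.
Retirement Savings Plan — status temporary ✓ (not excluded); service 756 days ≥ 2 years (≈730 days) ✓; dept Facilities ✗ → not eligible.
Equity Grant Program — status temporary ✓; service 756 days ≥ 2 months (≈60 days) ✓; grade IC4 ≥ IC2 ✓; site Tampa ✗ (not Calgary or Raleigh) → not eligible.
Sabbatical Program — status temporary ✓ (not excluded); service 756 days < 3 years (≈1095 days) ✗ → not eligible.
Gym Reimbursement — status temporary ✗ (requires full-time, part-time, or seasonal) → not eligible.
Paid Sabbatical — status temporary ✓; service 756 days ≥ 1 year (≈365 days) ✓; site Tampa ✗ (not Raleigh, Boise, or Omaha) → not eligible.
Professional Development Fund — status temporary ✓ (not excluded); dept Facilities ✗ → not eligible.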